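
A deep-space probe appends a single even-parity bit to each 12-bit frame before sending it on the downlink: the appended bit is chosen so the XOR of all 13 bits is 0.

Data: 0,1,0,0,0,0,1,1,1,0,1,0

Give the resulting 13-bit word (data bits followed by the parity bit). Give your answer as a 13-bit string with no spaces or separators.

0100001110101

XOR of the 12 data bits: 0⊕1⊕0⊕0⊕0⊕0⊕1⊕1⊕1⊕0⊕1⊕0 = 1
Parity bit = 1 (so all 13 bits XOR to 0).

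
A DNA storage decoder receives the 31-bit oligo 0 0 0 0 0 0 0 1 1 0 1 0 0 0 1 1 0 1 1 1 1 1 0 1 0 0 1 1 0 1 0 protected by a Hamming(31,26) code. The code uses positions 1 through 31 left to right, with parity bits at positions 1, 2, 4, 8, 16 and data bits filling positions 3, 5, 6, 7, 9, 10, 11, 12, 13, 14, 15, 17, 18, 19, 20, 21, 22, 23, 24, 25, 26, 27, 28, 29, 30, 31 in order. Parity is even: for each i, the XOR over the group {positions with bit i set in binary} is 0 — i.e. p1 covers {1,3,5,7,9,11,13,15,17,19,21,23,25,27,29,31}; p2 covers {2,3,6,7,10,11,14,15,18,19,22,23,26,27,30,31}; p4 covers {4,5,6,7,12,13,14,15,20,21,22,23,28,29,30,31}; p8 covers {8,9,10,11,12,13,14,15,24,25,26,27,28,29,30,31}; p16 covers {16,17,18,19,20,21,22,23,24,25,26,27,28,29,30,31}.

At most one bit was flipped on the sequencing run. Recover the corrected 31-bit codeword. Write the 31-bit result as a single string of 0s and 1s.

s1 (pos 1,3,5,7,9,11,13,15,17,19,21,23,25,27,29,31): 0⊕0⊕0⊕0⊕1⊕1⊕0⊕1⊕0⊕1⊕1⊕0⊕0⊕1⊕0⊕0 = 0
s2 (pos 2,3,6,7,10,11,14,15,18,19,22,23,26,27,30,31): 0⊕0⊕0⊕0⊕0⊕1⊕0⊕1⊕1⊕1⊕1⊕0⊕0⊕1⊕1⊕0 = 1
s4 (pos 4,5,6,7,12,13,14,15,20,21,22,23,28,29,30,31): 0⊕0⊕0⊕0⊕0⊕0⊕0⊕1⊕1⊕1⊕1⊕0⊕1⊕0⊕1⊕0 = 0
s8 (pos 8,9,10,11,12,13,14,15,24,25,26,27,28,29,30,31): 1⊕1⊕0⊕1⊕0⊕0⊕0⊕1⊕1⊕0⊕0⊕1⊕1⊕0⊕1⊕0 = 0
s16 (pos 16,17,18,19,20,21,22,23,24,25,26,27,28,29,30,31): 1⊕0⊕1⊕1⊕1⊕1⊕1⊕0⊕1⊕0⊕0⊕1⊕1⊕0⊕1⊕0 = 0
Syndrome s16…s1 = 00010 → error at position 2.
Flip position 2: 0000000110100011011111010011010 → 0100000110100011011111010011010

0100000110100011011111010011010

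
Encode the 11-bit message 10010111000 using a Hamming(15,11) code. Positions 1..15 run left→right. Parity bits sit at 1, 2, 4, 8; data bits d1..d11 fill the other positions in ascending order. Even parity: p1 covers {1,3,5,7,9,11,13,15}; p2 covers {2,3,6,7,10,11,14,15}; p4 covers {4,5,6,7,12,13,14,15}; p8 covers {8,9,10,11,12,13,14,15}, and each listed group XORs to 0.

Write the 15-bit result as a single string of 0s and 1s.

101000110111000

Place data at non-parity positions: p1 p2 1 p4 0 0 1 p8 0 1 1 1 0 0 0
p1 (pos 1,3,5,7,9,11,13,15): XOR of data positions = 1⊕0⊕1⊕0⊕1⊕0⊕0 = 1
p2 (pos 2,3,6,7,10,11,14,15): XOR of data positions = 1⊕0⊕1⊕1⊕1⊕0⊕0 = 0
p4 (pos 4,5,6,7,12,13,14,15): XOR of data positions = 0⊕0⊕1⊕1⊕0⊕0⊕0 = 0
p8 (pos 8,9,10,11,12,13,14,15): XOR of data positions = 0⊕1⊕1⊕1⊕0⊕0⊕0 = 1
Codeword: 101000110111000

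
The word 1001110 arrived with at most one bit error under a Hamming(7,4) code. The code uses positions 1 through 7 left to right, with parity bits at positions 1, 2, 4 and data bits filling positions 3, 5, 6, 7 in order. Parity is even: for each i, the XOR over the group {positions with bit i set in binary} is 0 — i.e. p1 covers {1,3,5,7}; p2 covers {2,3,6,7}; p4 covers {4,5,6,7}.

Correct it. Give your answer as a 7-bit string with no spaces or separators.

s1 (pos 1,3,5,7): 1⊕0⊕1⊕0 = 0
s2 (pos 2,3,6,7): 0⊕0⊕1⊕0 = 1
s4 (pos 4,5,6,7): 1⊕1⊕1⊕0 = 1
Syndrome s4…s1 = 110 → error at position 6.
Flip position 6: 1001110 → 1001100

1001100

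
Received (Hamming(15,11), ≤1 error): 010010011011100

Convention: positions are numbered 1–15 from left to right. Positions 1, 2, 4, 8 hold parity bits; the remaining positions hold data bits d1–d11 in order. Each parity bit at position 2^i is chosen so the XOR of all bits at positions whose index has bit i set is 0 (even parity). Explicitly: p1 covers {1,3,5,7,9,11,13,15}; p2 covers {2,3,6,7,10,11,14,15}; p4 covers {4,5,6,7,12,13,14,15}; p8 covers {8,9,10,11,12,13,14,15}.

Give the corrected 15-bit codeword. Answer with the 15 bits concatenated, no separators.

010010011010100

s1 (pos 1,3,5,7,9,11,13,15): 0⊕0⊕1⊕0⊕1⊕1⊕1⊕0 = 0
s2 (pos 2,3,6,7,10,11,14,15): 1⊕0⊕0⊕0⊕0⊕1⊕0⊕0 = 0
s4 (pos 4,5,6,7,12,13,14,15): 0⊕1⊕0⊕0⊕1⊕1⊕0⊕0 = 1
s8 (pos 8,9,10,11,12,13,14,15): 1⊕1⊕0⊕1⊕1⊕1⊕0⊕0 = 1
Syndrome s8…s1 = 1100 → error at position 12.
Flip position 12: 010010011011100 → 010010011010100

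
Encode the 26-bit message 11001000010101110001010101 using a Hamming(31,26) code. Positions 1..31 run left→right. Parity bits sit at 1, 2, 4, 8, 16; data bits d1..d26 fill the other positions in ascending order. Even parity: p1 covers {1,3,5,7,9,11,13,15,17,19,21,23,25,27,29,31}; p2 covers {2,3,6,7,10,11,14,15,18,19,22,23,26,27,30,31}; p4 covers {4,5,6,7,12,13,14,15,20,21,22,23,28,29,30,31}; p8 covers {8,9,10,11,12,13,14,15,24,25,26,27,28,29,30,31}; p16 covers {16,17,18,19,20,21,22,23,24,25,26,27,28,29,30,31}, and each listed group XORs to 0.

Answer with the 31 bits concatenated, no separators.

Place data at non-parity positions: p1 p2 1 p4 1 0 0 p8 1 0 0 0 0 1 0 p16 1 0 1 1 1 0 0 0 1 0 1 0 1 0 1
p1 (pos 1,3,5,7,9,11,13,15,17,19,21,23,25,27,29,31): XOR of data positions = 1⊕1⊕0⊕1⊕0⊕0⊕0⊕1⊕1⊕1⊕0⊕1⊕1⊕1⊕1 = 0
p2 (pos 2,3,6,7,10,11,14,15,18,19,22,23,26,27,30,31): XOR of data positions = 1⊕0⊕0⊕0⊕0⊕1⊕0⊕0⊕1⊕0⊕0⊕0⊕1⊕0⊕1 = 1
p4 (pos 4,5,6,7,12,13,14,15,20,21,22,23,28,29,30,31): XOR of data positions = 1⊕0⊕0⊕0⊕0⊕1⊕0⊕1⊕1⊕0⊕0⊕0⊕1⊕0⊕1 = 0
p8 (pos 8,9,10,11,12,13,14,15,24,25,26,27,28,29,30,31): XOR of data positions = 1⊕0⊕0⊕0⊕0⊕1⊕0⊕0⊕1⊕0⊕1⊕0⊕1⊕0⊕1 = 0
p16 (pos 16,17,18,19,20,21,22,23,24,25,26,27,28,29,30,31): XOR of data positions = 1⊕0⊕1⊕1⊕1⊕0⊕0⊕0⊕1⊕0⊕1⊕0⊕1⊕0⊕1 = 0
Codeword: 0110100010000100101110001010101

0110100010000100101110001010101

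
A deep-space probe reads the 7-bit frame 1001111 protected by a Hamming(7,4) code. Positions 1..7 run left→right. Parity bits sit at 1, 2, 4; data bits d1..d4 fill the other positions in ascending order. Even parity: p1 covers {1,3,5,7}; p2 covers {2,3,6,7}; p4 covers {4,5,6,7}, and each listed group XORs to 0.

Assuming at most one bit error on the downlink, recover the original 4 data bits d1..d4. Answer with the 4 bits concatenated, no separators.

0111

s1 (pos 1,3,5,7): 1⊕0⊕1⊕1 = 1
s2 (pos 2,3,6,7): 0⊕0⊕1⊕1 = 0
s4 (pos 4,5,6,7): 1⊕1⊕1⊕1 = 0
Syndrome s4…s1 = 001 → error at position 1.
Flip position 1: 1001111 → 0001111
Read data bits from positions 3,5,6,7: 0111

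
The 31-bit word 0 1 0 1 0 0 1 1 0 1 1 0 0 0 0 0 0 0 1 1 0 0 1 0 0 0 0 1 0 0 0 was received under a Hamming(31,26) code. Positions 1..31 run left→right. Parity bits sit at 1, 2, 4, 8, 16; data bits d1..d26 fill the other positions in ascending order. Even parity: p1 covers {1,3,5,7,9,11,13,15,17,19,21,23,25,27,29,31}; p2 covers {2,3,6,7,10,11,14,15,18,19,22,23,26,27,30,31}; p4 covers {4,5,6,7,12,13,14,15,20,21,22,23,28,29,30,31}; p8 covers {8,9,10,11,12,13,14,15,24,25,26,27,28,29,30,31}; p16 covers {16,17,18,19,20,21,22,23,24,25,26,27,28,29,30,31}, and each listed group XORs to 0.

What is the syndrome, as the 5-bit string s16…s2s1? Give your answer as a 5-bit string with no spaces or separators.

00100

s1 (pos 1,3,5,7,9,11,13,15,17,19,21,23,25,27,29,31): 0⊕0⊕0⊕1⊕0⊕1⊕0⊕0⊕0⊕1⊕0⊕1⊕0⊕0⊕0⊕0 = 0
s2 (pos 2,3,6,7,10,11,14,15,18,19,22,23,26,27,30,31): 1⊕0⊕0⊕1⊕1⊕1⊕0⊕0⊕0⊕1⊕0⊕1⊕0⊕0⊕0⊕0 = 0
s4 (pos 4,5,6,7,12,13,14,15,20,21,22,23,28,29,30,31): 1⊕0⊕0⊕1⊕0⊕0⊕0⊕0⊕1⊕0⊕0⊕1⊕1⊕0⊕0⊕0 = 1
s8 (pos 8,9,10,11,12,13,14,15,24,25,26,27,28,29,30,31): 1⊕0⊕1⊕1⊕0⊕0⊕0⊕0⊕0⊕0⊕0⊕0⊕1⊕0⊕0⊕0 = 0
s16 (pos 16,17,18,19,20,21,22,23,24,25,26,27,28,29,30,31): 0⊕0⊕0⊕1⊕1⊕0⊕0⊕1⊕0⊕0⊕0⊕0⊕1⊕0⊕0⊕0 = 0
Syndrome s16…s1 = 00100 → error at position 4.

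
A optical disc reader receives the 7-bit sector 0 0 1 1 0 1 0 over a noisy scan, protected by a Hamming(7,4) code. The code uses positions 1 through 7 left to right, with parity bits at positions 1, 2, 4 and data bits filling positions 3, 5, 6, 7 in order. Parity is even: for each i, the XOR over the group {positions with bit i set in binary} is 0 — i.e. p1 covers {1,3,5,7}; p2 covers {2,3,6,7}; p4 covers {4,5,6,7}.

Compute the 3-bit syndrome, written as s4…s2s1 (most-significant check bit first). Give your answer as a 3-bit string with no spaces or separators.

001

s1 (pos 1,3,5,7): 0⊕1⊕0⊕0 = 1
s2 (pos 2,3,6,7): 0⊕1⊕1⊕0 = 0
s4 (pos 4,5,6,7): 1⊕0⊕1⊕0 = 0
Syndrome s4…s1 = 001 → error at position 1.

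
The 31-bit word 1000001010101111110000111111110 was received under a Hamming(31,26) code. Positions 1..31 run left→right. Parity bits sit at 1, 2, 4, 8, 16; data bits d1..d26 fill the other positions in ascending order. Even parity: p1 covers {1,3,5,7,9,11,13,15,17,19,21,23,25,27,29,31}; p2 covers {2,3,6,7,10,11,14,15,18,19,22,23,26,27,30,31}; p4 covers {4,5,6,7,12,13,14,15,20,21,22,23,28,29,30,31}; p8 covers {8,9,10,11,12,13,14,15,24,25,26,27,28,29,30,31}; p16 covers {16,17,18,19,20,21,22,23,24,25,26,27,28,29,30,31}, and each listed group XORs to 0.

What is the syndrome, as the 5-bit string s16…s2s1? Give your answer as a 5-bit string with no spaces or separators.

s1 (pos 1,3,5,7,9,11,13,15,17,19,21,23,25,27,29,31): 1⊕0⊕0⊕1⊕1⊕1⊕1⊕1⊕1⊕0⊕0⊕1⊕1⊕1⊕1⊕0 = 1
s2 (pos 2,3,6,7,10,11,14,15,18,19,22,23,26,27,30,31): 0⊕0⊕0⊕1⊕0⊕1⊕1⊕1⊕1⊕0⊕0⊕1⊕1⊕1⊕1⊕0 = 1
s4 (pos 4,5,6,7,12,13,14,15,20,21,22,23,28,29,30,31): 0⊕0⊕0⊕1⊕0⊕1⊕1⊕1⊕0⊕0⊕0⊕1⊕1⊕1⊕1⊕0 = 0
s8 (pos 8,9,10,11,12,13,14,15,24,25,26,27,28,29,30,31): 0⊕1⊕0⊕1⊕0⊕1⊕1⊕1⊕1⊕1⊕1⊕1⊕1⊕1⊕1⊕0 = 0
s16 (pos 16,17,18,19,20,21,22,23,24,25,26,27,28,29,30,31): 1⊕1⊕1⊕0⊕0⊕0⊕0⊕1⊕1⊕1⊕1⊕1⊕1⊕1⊕1⊕0 = 1
Syndrome s16…s1 = 10011 → error at position 19.

10011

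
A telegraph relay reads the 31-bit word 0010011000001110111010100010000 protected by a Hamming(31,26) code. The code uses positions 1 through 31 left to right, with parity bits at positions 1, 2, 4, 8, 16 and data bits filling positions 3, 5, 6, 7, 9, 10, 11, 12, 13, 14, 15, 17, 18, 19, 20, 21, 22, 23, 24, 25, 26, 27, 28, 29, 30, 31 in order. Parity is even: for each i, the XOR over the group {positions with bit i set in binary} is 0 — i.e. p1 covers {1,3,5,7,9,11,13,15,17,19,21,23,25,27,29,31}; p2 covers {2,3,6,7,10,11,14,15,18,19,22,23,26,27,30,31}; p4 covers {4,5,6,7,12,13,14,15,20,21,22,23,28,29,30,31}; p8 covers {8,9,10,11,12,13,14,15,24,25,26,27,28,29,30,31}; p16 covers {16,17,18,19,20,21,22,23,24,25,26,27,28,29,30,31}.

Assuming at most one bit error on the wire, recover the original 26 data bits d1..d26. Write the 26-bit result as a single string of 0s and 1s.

10100000111111010100010000

s1 (pos 1,3,5,7,9,11,13,15,17,19,21,23,25,27,29,31): 0⊕1⊕0⊕1⊕0⊕0⊕1⊕1⊕1⊕1⊕1⊕1⊕0⊕1⊕0⊕0 = 1
s2 (pos 2,3,6,7,10,11,14,15,18,19,22,23,26,27,30,31): 0⊕1⊕1⊕1⊕0⊕0⊕1⊕1⊕1⊕1⊕0⊕1⊕0⊕1⊕0⊕0 = 1
s4 (pos 4,5,6,7,12,13,14,15,20,21,22,23,28,29,30,31): 0⊕0⊕1⊕1⊕0⊕1⊕1⊕1⊕0⊕1⊕0⊕1⊕0⊕0⊕0⊕0 = 1
s8 (pos 8,9,10,11,12,13,14,15,24,25,26,27,28,29,30,31): 0⊕0⊕0⊕0⊕0⊕1⊕1⊕1⊕0⊕0⊕0⊕1⊕0⊕0⊕0⊕0 = 0
s16 (pos 16,17,18,19,20,21,22,23,24,25,26,27,28,29,30,31): 0⊕1⊕1⊕1⊕0⊕1⊕0⊕1⊕0⊕0⊕0⊕1⊕0⊕0⊕0⊕0 = 0
Syndrome s16…s1 = 00111 → error at position 7.
Flip position 7: 0010011000001110111010100010000 → 0010010000001110111010100010000
Read data bits from positions 3,5,6,7,9,10,11,12,13,14,15,17,18,19,20,21,22,23,24,25,26,27,28,29,30,31: 10100000111111010100010000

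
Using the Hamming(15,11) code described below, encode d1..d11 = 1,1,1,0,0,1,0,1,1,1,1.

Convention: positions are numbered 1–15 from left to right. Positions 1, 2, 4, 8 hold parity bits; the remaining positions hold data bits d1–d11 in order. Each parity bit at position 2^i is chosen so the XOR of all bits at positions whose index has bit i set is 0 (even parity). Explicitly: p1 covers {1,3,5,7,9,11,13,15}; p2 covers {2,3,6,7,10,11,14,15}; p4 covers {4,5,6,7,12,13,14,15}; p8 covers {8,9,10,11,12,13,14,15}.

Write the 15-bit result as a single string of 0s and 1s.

011011010101111

Place data at non-parity positions: p1 p2 1 p4 1 1 0 p8 0 1 0 1 1 1 1
p1 (pos 1,3,5,7,9,11,13,15): XOR of data positions = 1⊕1⊕0⊕0⊕0⊕1⊕1 = 0
p2 (pos 2,3,6,7,10,11,14,15): XOR of data positions = 1⊕1⊕0⊕1⊕0⊕1⊕1 = 1
p4 (pos 4,5,6,7,12,13,14,15): XOR of data positions = 1⊕1⊕0⊕1⊕1⊕1⊕1 = 0
p8 (pos 8,9,10,11,12,13,14,15): XOR of data positions = 0⊕1⊕0⊕1⊕1⊕1⊕1 = 1
Codeword: 011011010101111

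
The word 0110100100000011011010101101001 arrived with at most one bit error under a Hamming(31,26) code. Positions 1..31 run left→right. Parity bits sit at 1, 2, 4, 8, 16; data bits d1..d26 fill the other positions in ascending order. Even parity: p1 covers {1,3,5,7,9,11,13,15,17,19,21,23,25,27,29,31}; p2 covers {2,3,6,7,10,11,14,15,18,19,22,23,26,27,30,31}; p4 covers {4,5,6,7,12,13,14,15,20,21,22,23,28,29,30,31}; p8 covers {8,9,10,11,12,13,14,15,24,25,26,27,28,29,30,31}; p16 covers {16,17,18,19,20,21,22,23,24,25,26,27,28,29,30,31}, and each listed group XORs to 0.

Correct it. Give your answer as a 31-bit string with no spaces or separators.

0110100100000010011010101101001

s1 (pos 1,3,5,7,9,11,13,15,17,19,21,23,25,27,29,31): 0⊕1⊕1⊕0⊕0⊕0⊕0⊕1⊕0⊕1⊕1⊕1⊕1⊕0⊕0⊕1 = 0
s2 (pos 2,3,6,7,10,11,14,15,18,19,22,23,26,27,30,31): 1⊕1⊕0⊕0⊕0⊕0⊕0⊕1⊕1⊕1⊕0⊕1⊕1⊕0⊕0⊕1 = 0
s4 (pos 4,5,6,7,12,13,14,15,20,21,22,23,28,29,30,31): 0⊕1⊕0⊕0⊕0⊕0⊕0⊕1⊕0⊕1⊕0⊕1⊕1⊕0⊕0⊕1 = 0
s8 (pos 8,9,10,11,12,13,14,15,24,25,26,27,28,29,30,31): 1⊕0⊕0⊕0⊕0⊕0⊕0⊕1⊕0⊕1⊕1⊕0⊕1⊕0⊕0⊕1 = 0
s16 (pos 16,17,18,19,20,21,22,23,24,25,26,27,28,29,30,31): 1⊕0⊕1⊕1⊕0⊕1⊕0⊕1⊕0⊕1⊕1⊕0⊕1⊕0⊕0⊕1 = 1
Syndrome s16…s1 = 10000 → error at position 16.
Flip position 16: 0110100100000011011010101101001 → 0110100100000010011010101101001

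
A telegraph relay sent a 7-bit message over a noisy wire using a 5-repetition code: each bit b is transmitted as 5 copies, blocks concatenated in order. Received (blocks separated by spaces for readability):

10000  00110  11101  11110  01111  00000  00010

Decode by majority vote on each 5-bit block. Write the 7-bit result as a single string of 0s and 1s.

Block 1 (10000): 1 one → 0
Block 2 (00110): 2 ones → 0
Block 3 (11101): 4 ones → 1
Block 4 (11110): 4 ones → 1
Block 5 (01111): 4 ones → 1
Block 6 (00000): 0 ones → 0
Block 7 (00010): 1 one → 0

0011100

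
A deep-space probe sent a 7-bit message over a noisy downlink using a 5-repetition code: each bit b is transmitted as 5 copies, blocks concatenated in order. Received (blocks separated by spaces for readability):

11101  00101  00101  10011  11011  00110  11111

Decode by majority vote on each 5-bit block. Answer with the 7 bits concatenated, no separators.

Block 1 (11101): 4 ones → 1
Block 2 (00101): 2 ones → 0
Block 3 (00101): 2 ones → 0
Block 4 (10011): 3 ones → 1
Block 5 (11011): 4 ones → 1
Block 6 (00110): 2 ones → 0
Block 7 (11111): 5 ones → 1

1001101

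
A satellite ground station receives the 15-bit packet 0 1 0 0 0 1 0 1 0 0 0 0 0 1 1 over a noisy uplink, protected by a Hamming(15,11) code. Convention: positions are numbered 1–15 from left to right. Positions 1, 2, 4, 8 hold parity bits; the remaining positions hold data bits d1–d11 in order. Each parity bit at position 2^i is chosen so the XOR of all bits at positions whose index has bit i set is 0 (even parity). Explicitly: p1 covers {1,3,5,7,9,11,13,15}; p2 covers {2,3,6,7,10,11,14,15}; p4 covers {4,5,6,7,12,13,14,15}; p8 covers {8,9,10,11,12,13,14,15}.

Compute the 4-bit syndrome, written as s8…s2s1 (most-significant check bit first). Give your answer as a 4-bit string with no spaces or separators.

s1 (pos 1,3,5,7,9,11,13,15): 0⊕0⊕0⊕0⊕0⊕0⊕0⊕1 = 1
s2 (pos 2,3,6,7,10,11,14,15): 1⊕0⊕1⊕0⊕0⊕0⊕1⊕1 = 0
s4 (pos 4,5,6,7,12,13,14,15): 0⊕0⊕1⊕0⊕0⊕0⊕1⊕1 = 1
s8 (pos 8,9,10,11,12,13,14,15): 1⊕0⊕0⊕0⊕0⊕0⊕1⊕1 = 1
Syndrome s8…s1 = 1101 → error at position 13.

1101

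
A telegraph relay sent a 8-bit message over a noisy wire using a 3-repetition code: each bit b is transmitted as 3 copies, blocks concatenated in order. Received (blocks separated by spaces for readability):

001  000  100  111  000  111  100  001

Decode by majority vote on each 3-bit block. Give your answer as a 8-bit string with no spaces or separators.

00010100

Block 1 (001): 1 one → 0
Block 2 (000): 0 ones → 0
Block 3 (100): 1 one → 0
Block 4 (111): 3 ones → 1
Block 5 (000): 0 ones → 0
Block 6 (111): 3 ones → 1
Block 7 (100): 1 one → 0
Block 8 (001): 1 one → 0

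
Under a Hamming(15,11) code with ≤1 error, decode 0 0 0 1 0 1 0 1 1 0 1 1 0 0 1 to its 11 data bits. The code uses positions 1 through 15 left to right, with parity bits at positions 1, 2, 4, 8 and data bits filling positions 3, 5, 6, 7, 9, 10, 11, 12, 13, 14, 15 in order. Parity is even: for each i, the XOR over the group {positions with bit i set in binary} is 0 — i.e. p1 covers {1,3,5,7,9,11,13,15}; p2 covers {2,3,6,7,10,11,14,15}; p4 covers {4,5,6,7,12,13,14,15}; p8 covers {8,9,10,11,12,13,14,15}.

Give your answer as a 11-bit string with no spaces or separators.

00101001001

s1 (pos 1,3,5,7,9,11,13,15): 0⊕0⊕0⊕0⊕1⊕1⊕0⊕1 = 1
s2 (pos 2,3,6,7,10,11,14,15): 0⊕0⊕1⊕0⊕0⊕1⊕0⊕1 = 1
s4 (pos 4,5,6,7,12,13,14,15): 1⊕0⊕1⊕0⊕1⊕0⊕0⊕1 = 0
s8 (pos 8,9,10,11,12,13,14,15): 1⊕1⊕0⊕1⊕1⊕0⊕0⊕1 = 1
Syndrome s8…s1 = 1011 → error at position 11.
Flip position 11: 000101011011001 → 000101011001001
Read data bits from positions 3,5,6,7,9,10,11,12,13,14,15: 00101001001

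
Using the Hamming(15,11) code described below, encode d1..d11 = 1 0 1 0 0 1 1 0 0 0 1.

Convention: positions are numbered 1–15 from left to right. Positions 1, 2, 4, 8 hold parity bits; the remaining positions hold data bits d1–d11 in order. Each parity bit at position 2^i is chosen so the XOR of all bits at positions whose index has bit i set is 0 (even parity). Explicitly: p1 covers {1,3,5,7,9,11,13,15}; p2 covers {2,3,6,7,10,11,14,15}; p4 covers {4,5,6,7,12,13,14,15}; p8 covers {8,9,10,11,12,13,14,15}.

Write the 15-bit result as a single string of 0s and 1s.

Place data at non-parity positions: p1 p2 1 p4 0 1 0 p8 0 1 1 0 0 0 1
p1 (pos 1,3,5,7,9,11,13,15): XOR of data positions = 1⊕0⊕0⊕0⊕1⊕0⊕1 = 1
p2 (pos 2,3,6,7,10,11,14,15): XOR of data positions = 1⊕1⊕0⊕1⊕1⊕0⊕1 = 1
p4 (pos 4,5,6,7,12,13,14,15): XOR of data positions = 0⊕1⊕0⊕0⊕0⊕0⊕1 = 0
p8 (pos 8,9,10,11,12,13,14,15): XOR of data positions = 0⊕1⊕1⊕0⊕0⊕0⊕1 = 1
Codeword: 111001010110001

111001010110001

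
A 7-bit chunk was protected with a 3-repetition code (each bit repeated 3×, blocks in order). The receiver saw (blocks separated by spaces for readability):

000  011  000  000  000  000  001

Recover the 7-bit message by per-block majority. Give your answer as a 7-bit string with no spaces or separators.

Block 1 (000): 0 ones → 0
Block 2 (011): 2 ones → 1
Block 3 (000): 0 ones → 0
Block 4 (000): 0 ones → 0
Block 5 (000): 0 ones → 0
Block 6 (000): 0 ones → 0
Block 7 (001): 1 one → 0

0100000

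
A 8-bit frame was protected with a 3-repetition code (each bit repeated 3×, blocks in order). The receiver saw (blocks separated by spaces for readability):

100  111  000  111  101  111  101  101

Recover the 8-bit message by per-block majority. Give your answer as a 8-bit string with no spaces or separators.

01011111

Block 1 (100): 1 one → 0
Block 2 (111): 3 ones → 1
Block 3 (000): 0 ones → 0
Block 4 (111): 3 ones → 1
Block 5 (101): 2 ones → 1
Block 6 (111): 3 ones → 1
Block 7 (101): 2 ones → 1
Block 8 (101): 2 ones → 1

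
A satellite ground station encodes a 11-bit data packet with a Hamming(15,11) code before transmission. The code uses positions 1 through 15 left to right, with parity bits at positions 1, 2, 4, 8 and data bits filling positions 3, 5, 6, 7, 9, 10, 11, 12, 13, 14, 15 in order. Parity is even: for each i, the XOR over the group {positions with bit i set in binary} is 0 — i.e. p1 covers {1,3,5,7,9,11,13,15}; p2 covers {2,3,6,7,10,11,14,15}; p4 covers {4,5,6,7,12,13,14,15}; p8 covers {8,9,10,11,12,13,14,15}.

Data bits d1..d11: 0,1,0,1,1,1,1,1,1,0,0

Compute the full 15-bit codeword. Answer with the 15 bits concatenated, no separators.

110010111111100

Place data at non-parity positions: p1 p2 0 p4 1 0 1 p8 1 1 1 1 1 0 0
p1 (pos 1,3,5,7,9,11,13,15): XOR of data positions = 0⊕1⊕1⊕1⊕1⊕1⊕0 = 1
p2 (pos 2,3,6,7,10,11,14,15): XOR of data positions = 0⊕0⊕1⊕1⊕1⊕0⊕0 = 1
p4 (pos 4,5,6,7,12,13,14,15): XOR of data positions = 1⊕0⊕1⊕1⊕1⊕0⊕0 = 0
p8 (pos 8,9,10,11,12,13,14,15): XOR of data positions = 1⊕1⊕1⊕1⊕1⊕0⊕0 = 1
Codeword: 110010111111100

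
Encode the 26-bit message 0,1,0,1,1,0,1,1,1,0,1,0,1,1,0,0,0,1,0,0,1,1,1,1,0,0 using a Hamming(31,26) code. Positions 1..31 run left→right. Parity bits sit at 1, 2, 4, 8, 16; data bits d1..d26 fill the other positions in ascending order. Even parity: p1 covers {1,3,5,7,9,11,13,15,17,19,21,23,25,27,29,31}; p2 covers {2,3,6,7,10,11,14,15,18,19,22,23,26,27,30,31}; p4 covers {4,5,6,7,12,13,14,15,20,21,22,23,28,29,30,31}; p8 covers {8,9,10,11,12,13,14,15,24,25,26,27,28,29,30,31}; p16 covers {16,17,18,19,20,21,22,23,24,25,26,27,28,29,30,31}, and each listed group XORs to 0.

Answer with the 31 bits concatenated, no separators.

Place data at non-parity positions: p1 p2 0 p4 1 0 1 p8 1 0 1 1 1 0 1 p16 0 1 1 0 0 0 1 0 0 1 1 1 1 0 0
p1 (pos 1,3,5,7,9,11,13,15,17,19,21,23,25,27,29,31): XOR of data positions = 0⊕1⊕1⊕1⊕1⊕1⊕1⊕0⊕1⊕0⊕1⊕0⊕1⊕1⊕0 = 0
p2 (pos 2,3,6,7,10,11,14,15,18,19,22,23,26,27,30,31): XOR of data positions = 0⊕0⊕1⊕0⊕1⊕0⊕1⊕1⊕1⊕0⊕1⊕1⊕1⊕0⊕0 = 0
p4 (pos 4,5,6,7,12,13,14,15,20,21,22,23,28,29,30,31): XOR of data positions = 1⊕0⊕1⊕1⊕1⊕0⊕1⊕0⊕0⊕0⊕1⊕1⊕1⊕0⊕0 = 0
p8 (pos 8,9,10,11,12,13,14,15,24,25,26,27,28,29,30,31): XOR of data positions = 1⊕0⊕1⊕1⊕1⊕0⊕1⊕0⊕0⊕1⊕1⊕1⊕1⊕0⊕0 = 1
p16 (pos 16,17,18,19,20,21,22,23,24,25,26,27,28,29,30,31): XOR of data positions = 0⊕1⊕1⊕0⊕0⊕0⊕1⊕0⊕0⊕1⊕1⊕1⊕1⊕0⊕0 = 1
Codeword: 0000101110111011011000100111100

0000101110111011011000100111100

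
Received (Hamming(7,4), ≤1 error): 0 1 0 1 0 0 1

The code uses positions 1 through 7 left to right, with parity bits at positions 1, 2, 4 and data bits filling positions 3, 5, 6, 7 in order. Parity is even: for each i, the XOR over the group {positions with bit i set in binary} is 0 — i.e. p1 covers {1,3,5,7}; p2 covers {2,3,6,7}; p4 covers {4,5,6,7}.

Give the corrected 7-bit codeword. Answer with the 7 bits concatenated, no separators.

s1 (pos 1,3,5,7): 0⊕0⊕0⊕1 = 1
s2 (pos 2,3,6,7): 1⊕0⊕0⊕1 = 0
s4 (pos 4,5,6,7): 1⊕0⊕0⊕1 = 0
Syndrome s4…s1 = 001 → error at position 1.
Flip position 1: 0101001 → 1101001

1101001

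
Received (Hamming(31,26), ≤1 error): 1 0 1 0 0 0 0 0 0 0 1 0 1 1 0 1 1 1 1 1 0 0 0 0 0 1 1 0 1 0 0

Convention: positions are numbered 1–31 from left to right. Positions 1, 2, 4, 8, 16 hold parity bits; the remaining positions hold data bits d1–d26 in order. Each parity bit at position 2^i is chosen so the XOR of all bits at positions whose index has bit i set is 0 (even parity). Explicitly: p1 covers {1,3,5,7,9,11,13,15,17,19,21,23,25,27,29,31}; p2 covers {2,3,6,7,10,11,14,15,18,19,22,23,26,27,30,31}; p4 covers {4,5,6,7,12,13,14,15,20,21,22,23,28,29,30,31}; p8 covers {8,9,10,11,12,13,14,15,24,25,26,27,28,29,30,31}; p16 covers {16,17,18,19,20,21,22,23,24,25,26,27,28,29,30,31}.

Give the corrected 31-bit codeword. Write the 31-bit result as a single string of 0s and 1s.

1110000000101101111100000110100

s1 (pos 1,3,5,7,9,11,13,15,17,19,21,23,25,27,29,31): 1⊕1⊕0⊕0⊕0⊕1⊕1⊕0⊕1⊕1⊕0⊕0⊕0⊕1⊕1⊕0 = 0
s2 (pos 2,3,6,7,10,11,14,15,18,19,22,23,26,27,30,31): 0⊕1⊕0⊕0⊕0⊕1⊕1⊕0⊕1⊕1⊕0⊕0⊕1⊕1⊕0⊕0 = 1
s4 (pos 4,5,6,7,12,13,14,15,20,21,22,23,28,29,30,31): 0⊕0⊕0⊕0⊕0⊕1⊕1⊕0⊕1⊕0⊕0⊕0⊕0⊕1⊕0⊕0 = 0
s8 (pos 8,9,10,11,12,13,14,15,24,25,26,27,28,29,30,31): 0⊕0⊕0⊕1⊕0⊕1⊕1⊕0⊕0⊕0⊕1⊕1⊕0⊕1⊕0⊕0 = 0
s16 (pos 16,17,18,19,20,21,22,23,24,25,26,27,28,29,30,31): 1⊕1⊕1⊕1⊕1⊕0⊕0⊕0⊕0⊕0⊕1⊕1⊕0⊕1⊕0⊕0 = 0
Syndrome s16…s1 = 00010 → error at position 2.
Flip position 2: 1010000000101101111100000110100 → 1110000000101101111100000110100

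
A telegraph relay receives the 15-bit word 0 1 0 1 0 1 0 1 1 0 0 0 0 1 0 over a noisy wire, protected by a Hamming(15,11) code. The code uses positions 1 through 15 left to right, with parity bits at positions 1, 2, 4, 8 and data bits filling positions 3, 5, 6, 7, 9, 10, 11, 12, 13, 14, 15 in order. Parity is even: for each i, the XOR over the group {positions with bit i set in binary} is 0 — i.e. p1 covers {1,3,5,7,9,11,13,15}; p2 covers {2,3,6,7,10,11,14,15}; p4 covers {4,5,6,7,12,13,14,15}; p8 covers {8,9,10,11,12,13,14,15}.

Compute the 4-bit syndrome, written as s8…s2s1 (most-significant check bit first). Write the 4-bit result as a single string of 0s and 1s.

s1 (pos 1,3,5,7,9,11,13,15): 0⊕0⊕0⊕0⊕1⊕0⊕0⊕0 = 1
s2 (pos 2,3,6,7,10,11,14,15): 1⊕0⊕1⊕0⊕0⊕0⊕1⊕0 = 1
s4 (pos 4,5,6,7,12,13,14,15): 1⊕0⊕1⊕0⊕0⊕0⊕1⊕0 = 1
s8 (pos 8,9,10,11,12,13,14,15): 1⊕1⊕0⊕0⊕0⊕0⊕1⊕0 = 1
Syndrome s8…s1 = 1111 → error at position 15.

1111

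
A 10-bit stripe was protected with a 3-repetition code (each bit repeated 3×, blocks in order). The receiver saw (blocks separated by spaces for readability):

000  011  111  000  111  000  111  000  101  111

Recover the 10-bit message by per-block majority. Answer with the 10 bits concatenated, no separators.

Block 1 (000): 0 ones → 0
Block 2 (011): 2 ones → 1
Block 3 (111): 3 ones → 1
Block 4 (000): 0 ones → 0
Block 5 (111): 3 ones → 1
Block 6 (000): 0 ones → 0
Block 7 (111): 3 ones → 1
Block 8 (000): 0 ones → 0
Block 9 (101): 2 ones → 1
Block 10 (111): 3 ones → 1

0110101011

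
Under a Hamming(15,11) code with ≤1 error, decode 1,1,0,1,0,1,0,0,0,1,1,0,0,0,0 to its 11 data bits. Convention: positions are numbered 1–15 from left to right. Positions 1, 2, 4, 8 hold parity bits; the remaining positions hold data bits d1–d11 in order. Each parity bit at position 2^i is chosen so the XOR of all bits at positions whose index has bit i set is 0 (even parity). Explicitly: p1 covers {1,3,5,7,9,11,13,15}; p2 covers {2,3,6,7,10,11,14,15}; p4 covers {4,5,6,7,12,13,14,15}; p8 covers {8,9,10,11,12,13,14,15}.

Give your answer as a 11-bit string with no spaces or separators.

s1 (pos 1,3,5,7,9,11,13,15): 1⊕0⊕0⊕0⊕0⊕1⊕0⊕0 = 0
s2 (pos 2,3,6,7,10,11,14,15): 1⊕0⊕1⊕0⊕1⊕1⊕0⊕0 = 0
s4 (pos 4,5,6,7,12,13,14,15): 1⊕0⊕1⊕0⊕0⊕0⊕0⊕0 = 0
s8 (pos 8,9,10,11,12,13,14,15): 0⊕0⊕1⊕1⊕0⊕0⊕0⊕0 = 0
Syndrome s8…s1 = 0000 → no error.
Read data bits from positions 3,5,6,7,9,10,11,12,13,14,15: 00100110000

00100110000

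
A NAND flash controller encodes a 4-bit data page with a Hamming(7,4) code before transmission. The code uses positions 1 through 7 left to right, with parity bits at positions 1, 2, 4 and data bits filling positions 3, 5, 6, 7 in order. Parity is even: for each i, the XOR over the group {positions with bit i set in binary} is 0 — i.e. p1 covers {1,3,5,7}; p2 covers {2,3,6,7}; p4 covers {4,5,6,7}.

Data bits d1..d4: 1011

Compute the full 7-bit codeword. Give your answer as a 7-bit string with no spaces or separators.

0110011

Place data at non-parity positions: p1 p2 1 p4 0 1 1
p1 (pos 1,3,5,7): XOR of data positions = 1⊕0⊕1 = 0
p2 (pos 2,3,6,7): XOR of data positions = 1⊕1⊕1 = 1
p4 (pos 4,5,6,7): XOR of data positions = 0⊕1⊕1 = 0
Codeword: 0110011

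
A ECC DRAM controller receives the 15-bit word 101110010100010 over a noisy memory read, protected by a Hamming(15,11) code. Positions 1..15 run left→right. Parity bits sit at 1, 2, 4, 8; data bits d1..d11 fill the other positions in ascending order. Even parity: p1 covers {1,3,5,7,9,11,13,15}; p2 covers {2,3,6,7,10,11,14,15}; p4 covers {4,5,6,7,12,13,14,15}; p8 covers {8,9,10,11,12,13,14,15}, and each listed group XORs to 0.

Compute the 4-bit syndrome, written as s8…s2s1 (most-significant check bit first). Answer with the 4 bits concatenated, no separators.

s1 (pos 1,3,5,7,9,11,13,15): 1⊕1⊕1⊕0⊕0⊕0⊕0⊕0 = 1
s2 (pos 2,3,6,7,10,11,14,15): 0⊕1⊕0⊕0⊕1⊕0⊕1⊕0 = 1
s4 (pos 4,5,6,7,12,13,14,15): 1⊕1⊕0⊕0⊕0⊕0⊕1⊕0 = 1
s8 (pos 8,9,10,11,12,13,14,15): 1⊕0⊕1⊕0⊕0⊕0⊕1⊕0 = 1
Syndrome s8…s1 = 1111 → error at position 15.

1111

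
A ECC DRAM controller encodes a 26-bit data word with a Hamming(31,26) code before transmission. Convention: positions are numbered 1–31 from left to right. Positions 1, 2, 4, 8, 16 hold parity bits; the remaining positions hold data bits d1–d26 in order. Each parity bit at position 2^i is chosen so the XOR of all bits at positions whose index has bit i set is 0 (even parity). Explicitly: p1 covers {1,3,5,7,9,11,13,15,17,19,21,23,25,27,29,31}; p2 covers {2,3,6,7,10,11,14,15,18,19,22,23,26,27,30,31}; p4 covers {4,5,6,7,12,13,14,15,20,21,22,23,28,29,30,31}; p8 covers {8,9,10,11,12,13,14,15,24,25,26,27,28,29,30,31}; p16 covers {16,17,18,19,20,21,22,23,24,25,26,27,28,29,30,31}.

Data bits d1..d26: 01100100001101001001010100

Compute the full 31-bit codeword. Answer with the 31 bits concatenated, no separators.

1001110101000010101001001010100

Place data at non-parity positions: p1 p2 0 p4 1 1 0 p8 0 1 0 0 0 0 1 p16 1 0 1 0 0 1 0 0 1 0 1 0 1 0 0
p1 (pos 1,3,5,7,9,11,13,15,17,19,21,23,25,27,29,31): XOR of data positions = 0⊕1⊕0⊕0⊕0⊕0⊕1⊕1⊕1⊕0⊕0⊕1⊕1⊕1⊕0 = 1
p2 (pos 2,3,6,7,10,11,14,15,18,19,22,23,26,27,30,31): XOR of data positions = 0⊕1⊕0⊕1⊕0⊕0⊕1⊕0⊕1⊕1⊕0⊕0⊕1⊕0⊕0 = 0
p4 (pos 4,5,6,7,12,13,14,15,20,21,22,23,28,29,30,31): XOR of data positions = 1⊕1⊕0⊕0⊕0⊕0⊕1⊕0⊕0⊕1⊕0⊕0⊕1⊕0⊕0 = 1
p8 (pos 8,9,10,11,12,13,14,15,24,25,26,27,28,29,30,31): XOR of data positions = 0⊕1⊕0⊕0⊕0⊕0⊕1⊕0⊕1⊕0⊕1⊕0⊕1⊕0⊕0 = 1
p16 (pos 16,17,18,19,20,21,22,23,24,25,26,27,28,29,30,31): XOR of data positions = 1⊕0⊕1⊕0⊕0⊕1⊕0⊕0⊕1⊕0⊕1⊕0⊕1⊕0⊕0 = 0
Codeword: 1001110101000010101001001010100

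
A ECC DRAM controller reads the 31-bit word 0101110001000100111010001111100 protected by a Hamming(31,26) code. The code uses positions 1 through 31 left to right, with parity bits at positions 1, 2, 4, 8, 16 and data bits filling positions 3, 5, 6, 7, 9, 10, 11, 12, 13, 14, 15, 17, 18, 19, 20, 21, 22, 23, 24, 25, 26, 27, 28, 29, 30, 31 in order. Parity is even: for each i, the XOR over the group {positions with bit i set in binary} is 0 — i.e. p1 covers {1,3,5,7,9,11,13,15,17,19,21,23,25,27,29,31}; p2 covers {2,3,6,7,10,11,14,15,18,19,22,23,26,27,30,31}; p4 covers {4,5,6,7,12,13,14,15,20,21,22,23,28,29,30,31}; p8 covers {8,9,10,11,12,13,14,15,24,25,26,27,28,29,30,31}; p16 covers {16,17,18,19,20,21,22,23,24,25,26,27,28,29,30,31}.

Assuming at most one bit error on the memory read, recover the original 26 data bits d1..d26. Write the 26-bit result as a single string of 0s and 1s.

01100100010111010001111000

s1 (pos 1,3,5,7,9,11,13,15,17,19,21,23,25,27,29,31): 0⊕0⊕1⊕0⊕0⊕0⊕0⊕0⊕1⊕1⊕1⊕0⊕1⊕1⊕1⊕0 = 1
s2 (pos 2,3,6,7,10,11,14,15,18,19,22,23,26,27,30,31): 1⊕0⊕1⊕0⊕1⊕0⊕1⊕0⊕1⊕1⊕0⊕0⊕1⊕1⊕0⊕0 = 0
s4 (pos 4,5,6,7,12,13,14,15,20,21,22,23,28,29,30,31): 1⊕1⊕1⊕0⊕0⊕0⊕1⊕0⊕0⊕1⊕0⊕0⊕1⊕1⊕0⊕0 = 1
s8 (pos 8,9,10,11,12,13,14,15,24,25,26,27,28,29,30,31): 0⊕0⊕1⊕0⊕0⊕0⊕1⊕0⊕0⊕1⊕1⊕1⊕1⊕1⊕0⊕0 = 1
s16 (pos 16,17,18,19,20,21,22,23,24,25,26,27,28,29,30,31): 0⊕1⊕1⊕1⊕0⊕1⊕0⊕0⊕0⊕1⊕1⊕1⊕1⊕1⊕0⊕0 = 1
Syndrome s16…s1 = 11101 → error at position 29.
Flip position 29: 0101110001000100111010001111100 → 0101110001000100111010001111000
Read data bits from positions 3,5,6,7,9,10,11,12,13,14,15,17,18,19,20,21,22,23,24,25,26,27,28,29,30,31: 01100100010111010001111000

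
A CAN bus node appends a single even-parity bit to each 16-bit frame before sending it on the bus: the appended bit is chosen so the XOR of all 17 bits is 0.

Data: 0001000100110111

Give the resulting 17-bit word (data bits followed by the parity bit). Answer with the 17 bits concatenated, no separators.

00010001001101111

XOR of the 16 data bits: 0⊕0⊕0⊕1⊕0⊕0⊕0⊕1⊕0⊕0⊕1⊕1⊕0⊕1⊕1⊕1 = 1
Parity bit = 1 (so all 17 bits XOR to 0).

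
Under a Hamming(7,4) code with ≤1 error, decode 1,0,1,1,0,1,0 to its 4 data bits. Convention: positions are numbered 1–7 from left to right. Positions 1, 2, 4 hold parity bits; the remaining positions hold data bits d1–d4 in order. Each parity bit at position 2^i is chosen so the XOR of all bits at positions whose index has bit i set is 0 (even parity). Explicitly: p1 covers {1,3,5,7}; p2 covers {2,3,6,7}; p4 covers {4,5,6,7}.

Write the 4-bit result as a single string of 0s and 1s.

s1 (pos 1,3,5,7): 1⊕1⊕0⊕0 = 0
s2 (pos 2,3,6,7): 0⊕1⊕1⊕0 = 0
s4 (pos 4,5,6,7): 1⊕0⊕1⊕0 = 0
Syndrome s4…s1 = 000 → no error.
Read data bits from positions 3,5,6,7: 1010

1010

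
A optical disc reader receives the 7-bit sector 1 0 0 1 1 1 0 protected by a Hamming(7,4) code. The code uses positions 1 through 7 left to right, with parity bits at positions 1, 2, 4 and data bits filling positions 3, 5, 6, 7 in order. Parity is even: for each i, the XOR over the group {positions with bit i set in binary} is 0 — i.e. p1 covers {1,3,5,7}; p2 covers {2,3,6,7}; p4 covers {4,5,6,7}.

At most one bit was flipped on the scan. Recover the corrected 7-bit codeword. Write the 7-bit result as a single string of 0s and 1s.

1001100

s1 (pos 1,3,5,7): 1⊕0⊕1⊕0 = 0
s2 (pos 2,3,6,7): 0⊕0⊕1⊕0 = 1
s4 (pos 4,5,6,7): 1⊕1⊕1⊕0 = 1
Syndrome s4…s1 = 110 → error at position 6.
Flip position 6: 1001110 → 1001100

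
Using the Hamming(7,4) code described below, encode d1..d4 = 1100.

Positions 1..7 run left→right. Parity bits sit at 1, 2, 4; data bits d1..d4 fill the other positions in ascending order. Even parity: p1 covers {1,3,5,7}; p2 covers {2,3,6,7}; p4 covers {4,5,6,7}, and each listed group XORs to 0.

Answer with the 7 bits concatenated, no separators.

0111100

Place data at non-parity positions: p1 p2 1 p4 1 0 0
p1 (pos 1,3,5,7): XOR of data positions = 1⊕1⊕0 = 0
p2 (pos 2,3,6,7): XOR of data positions = 1⊕0⊕0 = 1
p4 (pos 4,5,6,7): XOR of data positions = 1⊕0⊕0 = 1
Codeword: 0111100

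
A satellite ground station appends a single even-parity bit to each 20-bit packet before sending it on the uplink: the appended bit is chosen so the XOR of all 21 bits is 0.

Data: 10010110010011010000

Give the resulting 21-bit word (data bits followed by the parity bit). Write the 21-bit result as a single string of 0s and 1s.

XOR of the 20 data bits: 1⊕0⊕0⊕1⊕0⊕1⊕1⊕0⊕0⊕1⊕0⊕0⊕1⊕1⊕0⊕1⊕0⊕0⊕0⊕0 = 0
Parity bit = 0 (so all 21 bits XOR to 0).

100101100100110100000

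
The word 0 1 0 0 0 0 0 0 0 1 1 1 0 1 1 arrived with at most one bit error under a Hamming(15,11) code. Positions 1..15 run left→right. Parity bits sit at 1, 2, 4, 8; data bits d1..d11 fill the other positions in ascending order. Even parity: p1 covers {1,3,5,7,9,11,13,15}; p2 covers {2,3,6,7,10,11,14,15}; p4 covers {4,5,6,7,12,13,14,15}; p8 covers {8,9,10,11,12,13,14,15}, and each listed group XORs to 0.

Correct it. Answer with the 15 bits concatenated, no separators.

s1 (pos 1,3,5,7,9,11,13,15): 0⊕0⊕0⊕0⊕0⊕1⊕0⊕1 = 0
s2 (pos 2,3,6,7,10,11,14,15): 1⊕0⊕0⊕0⊕1⊕1⊕1⊕1 = 1
s4 (pos 4,5,6,7,12,13,14,15): 0⊕0⊕0⊕0⊕1⊕0⊕1⊕1 = 1
s8 (pos 8,9,10,11,12,13,14,15): 0⊕0⊕1⊕1⊕1⊕0⊕1⊕1 = 1
Syndrome s8…s1 = 1110 → error at position 14.
Flip position 14: 010000000111011 → 010000000111001

010000000111001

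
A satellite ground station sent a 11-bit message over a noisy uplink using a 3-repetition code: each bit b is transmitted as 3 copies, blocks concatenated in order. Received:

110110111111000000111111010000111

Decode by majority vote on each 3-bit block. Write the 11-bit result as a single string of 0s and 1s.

11110011001

Block 1 (110): 2 ones → 1
Block 2 (110): 2 ones → 1
Block 3 (111): 3 ones → 1
Block 4 (111): 3 ones → 1
Block 5 (000): 0 ones → 0
Block 6 (000): 0 ones → 0
Block 7 (111): 3 ones → 1
Block 8 (111): 3 ones → 1
Block 9 (010): 1 one → 0
Block 10 (000): 0 ones → 0
Block 11 (111): 3 ones → 1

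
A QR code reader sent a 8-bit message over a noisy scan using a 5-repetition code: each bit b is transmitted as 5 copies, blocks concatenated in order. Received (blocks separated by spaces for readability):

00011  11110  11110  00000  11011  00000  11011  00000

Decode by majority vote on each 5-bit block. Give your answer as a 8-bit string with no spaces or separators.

Block 1 (00011): 2 ones → 0
Block 2 (11110): 4 ones → 1
Block 3 (11110): 4 ones → 1
Block 4 (00000): 0 ones → 0
Block 5 (11011): 4 ones → 1
Block 6 (00000): 0 ones → 0
Block 7 (11011): 4 ones → 1
Block 8 (00000): 0 ones → 0

01101010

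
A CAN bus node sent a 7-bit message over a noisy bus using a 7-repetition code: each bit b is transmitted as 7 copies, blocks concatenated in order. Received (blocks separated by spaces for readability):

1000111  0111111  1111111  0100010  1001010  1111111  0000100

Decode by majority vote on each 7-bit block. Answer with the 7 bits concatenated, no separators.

1110010

Block 1 (1000111): 4 ones → 1
Block 2 (0111111): 6 ones → 1
Block 3 (1111111): 7 ones → 1
Block 4 (0100010): 2 ones → 0
Block 5 (1001010): 3 ones → 0
Block 6 (1111111): 7 ones → 1
Block 7 (0000100): 1 one → 0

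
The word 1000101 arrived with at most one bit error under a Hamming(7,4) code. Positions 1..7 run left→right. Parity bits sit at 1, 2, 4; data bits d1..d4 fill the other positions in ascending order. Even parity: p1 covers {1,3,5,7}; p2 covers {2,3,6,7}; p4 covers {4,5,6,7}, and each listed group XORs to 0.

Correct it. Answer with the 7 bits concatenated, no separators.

1010101

s1 (pos 1,3,5,7): 1⊕0⊕1⊕1 = 1
s2 (pos 2,3,6,7): 0⊕0⊕0⊕1 = 1
s4 (pos 4,5,6,7): 0⊕1⊕0⊕1 = 0
Syndrome s4…s1 = 011 → error at position 3.
Flip position 3: 1000101 → 1010101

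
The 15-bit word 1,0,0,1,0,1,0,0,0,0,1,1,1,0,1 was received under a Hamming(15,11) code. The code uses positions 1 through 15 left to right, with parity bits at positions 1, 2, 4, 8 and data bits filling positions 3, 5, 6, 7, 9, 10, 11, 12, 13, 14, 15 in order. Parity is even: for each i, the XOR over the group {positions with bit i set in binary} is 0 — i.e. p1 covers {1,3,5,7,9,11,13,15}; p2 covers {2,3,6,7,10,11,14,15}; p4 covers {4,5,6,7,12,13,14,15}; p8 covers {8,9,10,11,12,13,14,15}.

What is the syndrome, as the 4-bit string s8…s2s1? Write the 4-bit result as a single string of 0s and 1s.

0110

s1 (pos 1,3,5,7,9,11,13,15): 1⊕0⊕0⊕0⊕0⊕1⊕1⊕1 = 0
s2 (pos 2,3,6,7,10,11,14,15): 0⊕0⊕1⊕0⊕0⊕1⊕0⊕1 = 1
s4 (pos 4,5,6,7,12,13,14,15): 1⊕0⊕1⊕0⊕1⊕1⊕0⊕1 = 1
s8 (pos 8,9,10,11,12,13,14,15): 0⊕0⊕0⊕1⊕1⊕1⊕0⊕1 = 0
Syndrome s8…s1 = 0110 → error at position 6.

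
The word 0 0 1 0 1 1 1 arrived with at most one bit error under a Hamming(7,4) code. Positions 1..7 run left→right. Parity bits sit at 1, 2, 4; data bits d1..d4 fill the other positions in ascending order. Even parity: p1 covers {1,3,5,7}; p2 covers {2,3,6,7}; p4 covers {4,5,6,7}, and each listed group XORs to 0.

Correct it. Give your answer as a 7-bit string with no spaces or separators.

0010110

s1 (pos 1,3,5,7): 0⊕1⊕1⊕1 = 1
s2 (pos 2,3,6,7): 0⊕1⊕1⊕1 = 1
s4 (pos 4,5,6,7): 0⊕1⊕1⊕1 = 1
Syndrome s4…s1 = 111 → error at position 7.
Flip position 7: 0010111 → 0010110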